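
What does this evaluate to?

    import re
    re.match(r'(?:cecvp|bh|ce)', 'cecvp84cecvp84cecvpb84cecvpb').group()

Alternation isn't longest-match — the leftmost alternative that fits at this position is chosen.
`re.match` won't scan ahead — the pattern has to work from the very first character.
The match spans [0:5] → 'cecvp'.

'cecvp'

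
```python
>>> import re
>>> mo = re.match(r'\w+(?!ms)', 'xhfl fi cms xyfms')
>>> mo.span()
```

(0, 4)

With `match`, the pattern is implicitly anchored at the beginning.
The match spans [0:4] → 'xhfl'.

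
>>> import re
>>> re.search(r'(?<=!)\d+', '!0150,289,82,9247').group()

'0150'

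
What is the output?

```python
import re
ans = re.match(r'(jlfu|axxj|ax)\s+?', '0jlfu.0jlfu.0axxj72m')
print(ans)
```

`match` is anchored at position 0; if the pattern doesn't fit there, it returns None.
Here position 0 doesn't satisfy it, so the call returns None.

None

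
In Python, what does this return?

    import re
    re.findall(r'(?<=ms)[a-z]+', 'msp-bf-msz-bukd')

['p', 'z']

Because the assertion is zero-width, the text it checks is not consumed and won't appear in the result.
Scanning left to right: at [2:3] → 'p'; at [9:10] → 'z'.
With no groups in the pattern, `findall` gives back each whole match — 2 here.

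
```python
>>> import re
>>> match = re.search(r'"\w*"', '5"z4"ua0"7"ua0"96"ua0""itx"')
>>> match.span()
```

`re.search` tries every starting position until one works.
The match spans [1:5] → '"z4"'.

(1, 5)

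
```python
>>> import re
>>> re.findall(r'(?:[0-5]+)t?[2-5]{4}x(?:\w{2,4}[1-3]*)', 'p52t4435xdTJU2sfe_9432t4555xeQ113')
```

The pattern matches one or more of a character in [0-5] (non-capturing group); then optionally the literal 't', then exactly 4 of a character in [2-5], then the literal 'x'; then 2 to 4 of a word character, then zero or more of a character in [1-3] (non-capturing group).
No capturing groups, so `findall` returns the 2 full match strings.

['52t4435xdTJU2', '432t4555xeQ113']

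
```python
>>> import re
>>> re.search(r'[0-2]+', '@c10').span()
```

(2, 4)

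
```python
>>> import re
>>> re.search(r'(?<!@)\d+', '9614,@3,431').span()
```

(0, 4)

`(?!…)`/`(?<!…)` only lets a position through if the neighbouring text does NOT match; no characters are consumed.
The match spans [0:4] → '9614'.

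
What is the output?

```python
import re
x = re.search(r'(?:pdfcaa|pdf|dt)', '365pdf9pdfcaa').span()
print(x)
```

The match spans [3:6] → 'pdf'.

(3, 6)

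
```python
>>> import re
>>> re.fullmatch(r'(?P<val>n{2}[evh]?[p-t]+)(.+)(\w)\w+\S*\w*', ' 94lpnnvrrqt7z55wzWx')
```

None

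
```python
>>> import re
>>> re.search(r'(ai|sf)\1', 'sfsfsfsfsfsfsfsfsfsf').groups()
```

A backreference is literal: `\1` must see the identical characters the first group matched.
`re.search` tries every starting position until one works.
The match spans [0:4] → 'sfsf'.
Captured: group 1 = 'sf'.

('sf',)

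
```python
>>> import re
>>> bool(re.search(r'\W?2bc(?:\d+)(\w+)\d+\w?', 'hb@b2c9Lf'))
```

The pattern matches optionally a non-word character, then the literal '2bc'; then one or more of a digit (non-capturing group); then one or more of a word character (captured); then one or more of a digit, then optionally a word character.
`re.search` scans for the first position where the pattern succeeds.
Here no position works, so the call returns None, and `bool(None)` is False.

False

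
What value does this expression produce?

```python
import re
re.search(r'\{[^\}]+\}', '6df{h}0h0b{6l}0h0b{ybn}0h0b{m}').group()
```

`re.search` scans for the first position where the pattern succeeds.
The match spans [3:6] → '{h}'.

'{h}'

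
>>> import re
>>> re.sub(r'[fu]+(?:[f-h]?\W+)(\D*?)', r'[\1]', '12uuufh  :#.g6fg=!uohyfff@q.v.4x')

Pattern: one or more of one of [fu]; then optionally a character in [f-h], then one or more of a non-word character (non-capturing group); then zero or more of a non-digit (lazy) (captured).
Because the quantifier is non-greedy, it stops expanding at the earliest point where the rest of the pattern can succeed.
Matches: at [2:12] → 'uuufh  :#.'; at [14:18] → 'fg=!'; at [22:26] → 'fff@'.
The replacement refers to a captured group, so each match is rewritten using its own captured text.

'12[]g6[]uohy[]q.v.4x'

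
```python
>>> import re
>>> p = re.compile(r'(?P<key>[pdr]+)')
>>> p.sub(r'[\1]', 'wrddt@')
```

The pattern matches one or more of one of [pdr] (captured as 'key').
Matches: at [1:4] → 'rdd'.
The replacement refers to a captured group, so each match is rewritten using its own captured text.

'w[rdd]t@'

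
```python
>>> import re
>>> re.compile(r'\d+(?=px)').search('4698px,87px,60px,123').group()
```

'4698'

Lookahead/lookbehind check context without consuming it, so the matched span excludes the asserted characters.
The match spans [0:4] → '4698'.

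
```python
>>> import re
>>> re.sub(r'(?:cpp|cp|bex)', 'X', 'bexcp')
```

Matches: at [0:3] → 'bex'; at [3:5] → 'cp'.
`sub` substitutes 'X' at each match site.

'XX'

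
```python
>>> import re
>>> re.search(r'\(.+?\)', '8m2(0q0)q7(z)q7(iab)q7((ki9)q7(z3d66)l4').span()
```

(3, 8)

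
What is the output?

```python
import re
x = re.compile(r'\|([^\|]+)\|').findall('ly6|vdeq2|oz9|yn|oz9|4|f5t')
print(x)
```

['vdeq2', 'yn', '4']

Scanning left to right: at [3:10] match '|vdeq2|', group 1 = 'vdeq2'; at [13:17] match '|yn|', group 1 = 'yn'; at [20:23] match '|4|', group 1 = '4'.
Because there's exactly one group, `findall` drops the full match and keeps group 1 from each hit.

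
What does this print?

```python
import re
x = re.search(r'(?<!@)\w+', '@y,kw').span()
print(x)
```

(3, 5)

Because the assertion is negative and zero-width, positions next to the forbidden text are skipped.
`re.search` scans for the first position where the pattern succeeds.
The match spans [3:5] → 'kw'.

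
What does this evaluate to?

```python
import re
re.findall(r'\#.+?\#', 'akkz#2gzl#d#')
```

['#2gzl#']

Scanning left to right: at [4:10] → '#2gzl#'.
With no groups in the pattern, `findall` gives back each whole match — 1 here.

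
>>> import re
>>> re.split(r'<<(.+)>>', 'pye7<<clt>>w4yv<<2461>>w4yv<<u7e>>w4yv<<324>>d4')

With a capturing group present, the delimiter's captured portion is kept in the result list.

['pye7', 'clt>>w4yv<<2461>>w4yv<<u7e>>w4yv<<324', 'd4']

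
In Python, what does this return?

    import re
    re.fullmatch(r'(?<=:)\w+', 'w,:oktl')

None

For `fullmatch`, every character of the input must be accounted for by the pattern.
Here the string isn't matched end-to-end, so the call returns None.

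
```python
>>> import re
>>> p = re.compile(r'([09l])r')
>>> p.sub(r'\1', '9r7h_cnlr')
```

'97h_cnl'

This matches one of [09l] (captured); then a literal 'r'.
The replacement refers to a captured group, so each match is rewritten using its own captured text.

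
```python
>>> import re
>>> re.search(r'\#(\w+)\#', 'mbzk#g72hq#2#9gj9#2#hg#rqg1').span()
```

(4, 11)

`search` walks the string left to right and returns the first match it finds.
The match spans [4:11] → '#g72hq#'.
Captured: group 1 = 'g72hq'.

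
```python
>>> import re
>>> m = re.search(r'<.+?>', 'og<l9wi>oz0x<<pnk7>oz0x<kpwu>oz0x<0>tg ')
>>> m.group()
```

A `+?`/`*?`/`{m,n}?` starts at its minimum and grows only as far as needed for what follows to match.
The match spans [2:8] → '<l9wi>'.

'<l9wi>'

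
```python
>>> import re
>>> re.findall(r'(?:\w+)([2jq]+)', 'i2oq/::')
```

Pattern: one or more of a word character (non-capturing group); then one or more of one of [2jq] (captured).
Scanning left to right: at [0:4] match 'i2oq', group 1 = 'q'.
With a single group, `findall` returns only what that group captured — 1 item.

['q']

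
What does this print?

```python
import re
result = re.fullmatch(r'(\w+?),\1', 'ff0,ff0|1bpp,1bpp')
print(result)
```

None

The backreference `\1` re-matches whatever the first group consumed, character for character.
`re.fullmatch` requires the pattern to consume the entire string.
Here the string isn't matched end-to-end, so the call returns None.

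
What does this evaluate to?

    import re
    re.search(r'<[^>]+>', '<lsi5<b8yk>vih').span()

The match spans [0:11] → '<lsi5<b8yk>'.

(0, 11)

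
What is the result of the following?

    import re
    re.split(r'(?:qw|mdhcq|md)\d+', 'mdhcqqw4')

['mdhcq', '']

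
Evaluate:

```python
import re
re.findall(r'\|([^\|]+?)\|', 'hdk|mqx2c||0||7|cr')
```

With a single group, `findall` returns only what that group captured — 3 items.

['mqx2c', '0', '7']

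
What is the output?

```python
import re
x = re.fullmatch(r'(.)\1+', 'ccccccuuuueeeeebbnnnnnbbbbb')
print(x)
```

For `fullmatch`, every character of the input must be accounted for by the pattern.
Here there's no way to consume every character, so the call returns None.

None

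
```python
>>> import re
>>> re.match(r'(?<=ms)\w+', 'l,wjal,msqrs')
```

None

`match` is anchored at position 0; if the pattern doesn't fit there, it returns None.
Here the pattern fails at index 0, so the call returns None.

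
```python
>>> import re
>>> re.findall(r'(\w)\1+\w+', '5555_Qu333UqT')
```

`\1` is not a pattern — it's the concrete string captured by group 1, re-applied verbatim.
`findall` collects group 1 from the one match (1 total).

['5']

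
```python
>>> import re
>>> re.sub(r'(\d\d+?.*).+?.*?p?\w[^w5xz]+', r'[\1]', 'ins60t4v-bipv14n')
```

'ins[60t4v-bipv]'

Each match is replaced using the text its own group 1 captured.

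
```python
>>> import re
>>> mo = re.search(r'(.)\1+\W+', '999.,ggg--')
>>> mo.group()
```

The backreference `\1` re-matches whatever the first group consumed, character for character.
The match spans [0:5] → '999.,'.

'999.,'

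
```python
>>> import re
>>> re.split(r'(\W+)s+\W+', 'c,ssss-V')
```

Pattern: one or more of a non-word character (captured); then one or more of a literal 's'; then one or more of a non-word character.
Matches to split on: at [1:7] → ',ssss-'.
Because the pattern has a capturing group, `split` also inserts each captured text between the pieces.

['c', ',', 'V']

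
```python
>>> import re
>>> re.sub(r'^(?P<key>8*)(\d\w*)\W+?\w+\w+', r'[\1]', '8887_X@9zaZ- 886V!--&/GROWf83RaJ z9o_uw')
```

'[888]- 886V!--&/GROWf83RaJ z9o_uw'

The pattern matches anchored at the start of the string; then zero or more of a literal '8' (captured as 'key'); then a digit, then zero or more of a word character (captured); then one or more of a non-word character (lazy); then one or more of a word character, then one or more of a word character.
Matches: at [0:11] → '8887_X@9zaZ'.
The replacement refers to a captured group, so each match is rewritten using its own captured text.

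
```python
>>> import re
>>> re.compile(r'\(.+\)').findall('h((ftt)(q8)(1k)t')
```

['((ftt)(q8)(1k)']

Walking the string: at [1:15] → '((ftt)(q8)(1k)'.
Since nothing is captured, `findall` lists the 1 matched substring directly.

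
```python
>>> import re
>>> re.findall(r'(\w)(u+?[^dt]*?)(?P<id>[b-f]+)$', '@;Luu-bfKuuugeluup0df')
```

[('L', 'uu-bfKuuugeluup0', 'df')]

Pattern: a word character (captured); then one or more of a literal 'u' (lazy), then zero or more of any character except [dt] (lazy) (captured); then one or more of a character in [b-f] (captured as 'id'); then anchored at the end.
3 groups means the one result is a tuple of 3 captured strings — 1 here.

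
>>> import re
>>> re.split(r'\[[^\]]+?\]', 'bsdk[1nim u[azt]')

Matches to split on: at [4:16] → '[1nim u[azt]'.
Splitting on the pattern gives 2 pieces.

['bsdk', '']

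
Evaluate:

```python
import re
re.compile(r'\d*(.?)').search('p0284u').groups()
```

('p',)

Pattern: zero or more of a digit; then optionally any character (captured).
`re.search` scans for the first position where the pattern succeeds.
The match spans [0:1] → 'p'.
Captured: group 1 = 'p'.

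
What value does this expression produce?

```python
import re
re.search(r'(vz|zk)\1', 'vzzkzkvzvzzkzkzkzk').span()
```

The backreference `\1` re-matches whatever the first group consumed, character for character.
`re.search` scans for the first position where the pattern succeeds.
The match spans [2:6] → 'zkzk'.
Captured: group 1 = 'zk'.

(2, 6)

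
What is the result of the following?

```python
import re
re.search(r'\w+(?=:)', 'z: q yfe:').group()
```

Because the assertion is zero-width, the text it checks is not consumed and won't appear in the result.
The match spans [0:1] → 'z'.

'z'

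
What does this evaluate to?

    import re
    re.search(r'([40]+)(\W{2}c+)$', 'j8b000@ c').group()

'000@ c'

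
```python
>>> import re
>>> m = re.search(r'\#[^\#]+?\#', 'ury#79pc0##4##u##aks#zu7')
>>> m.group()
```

The match spans [3:10] → '#79pc0#'.

'#79pc0#'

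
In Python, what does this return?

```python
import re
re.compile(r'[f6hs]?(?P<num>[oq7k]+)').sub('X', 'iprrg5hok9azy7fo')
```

'iprrg5X9azyXX'

This matches optionally one of [f6hs]; then one or more of one of [oq7k] (captured as 'num').
Matches: at [6:9] → 'hok'; at [13:14] → '7'; at [14:16] → 'fo'.
Each match is replaced by 'X'.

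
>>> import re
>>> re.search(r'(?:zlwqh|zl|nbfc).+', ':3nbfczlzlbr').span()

Unlike `match`, `search` isn't anchored — it looks for the pattern anywhere in the string.
The match spans [2:12] → 'nbfczlzlbr'.

(2, 12)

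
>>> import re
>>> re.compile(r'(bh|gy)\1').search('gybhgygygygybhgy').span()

(4, 8)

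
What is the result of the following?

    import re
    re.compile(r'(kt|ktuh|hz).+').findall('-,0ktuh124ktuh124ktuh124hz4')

['kt']

The regex engine tests alternatives in the order written; an earlier branch that matches wins even if a later one would match more.
Scanning left to right: at [3:27] match 'ktuh124ktuh124ktuh124hz4', group 1 = 'kt'.
Because there's exactly one group, `findall` drops the full match and keeps group 1 from the one hit.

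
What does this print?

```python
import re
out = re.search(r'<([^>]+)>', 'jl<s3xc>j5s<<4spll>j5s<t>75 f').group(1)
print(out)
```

s3xc

`re.search` scans for the first position where the pattern succeeds.
The match spans [2:8] → '<s3xc>'.
Captured: group 1 = 's3xc'.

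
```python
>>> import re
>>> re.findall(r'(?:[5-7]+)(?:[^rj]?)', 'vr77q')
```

Pattern: one or more of a character in [5-7] (non-capturing group); then optionally any character except [rj] (non-capturing group).
Matches: at [2:5] → '77q'.
`findall` yields the raw match text (1 of them) because the pattern has no groups.

['77q']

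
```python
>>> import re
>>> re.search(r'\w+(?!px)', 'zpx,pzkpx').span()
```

(0, 3)

A negative assertion filters positions out without eating any characters.
The match spans [0:3] → 'zpx'.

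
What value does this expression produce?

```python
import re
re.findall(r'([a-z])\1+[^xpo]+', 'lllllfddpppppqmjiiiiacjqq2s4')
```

['l', 'p']

`\1` is not a pattern — it's the concrete string captured by group 1, re-applied verbatim.
Walking the string: at [0:8] match 'lllllfdd', group 1 = 'l'; at [8:28] match 'pppppqmjiiiiacjqq2s4', group 1 = 'p'.
With a single group, `findall` returns only what that group captured — 2 items.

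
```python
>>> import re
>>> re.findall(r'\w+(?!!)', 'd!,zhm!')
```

['zh']

The negative lookahead/lookbehind blocks any match where the forbidden context is present.
Walking the string: at [3:5] → 'zh'.
With no groups in the pattern, `findall` gives back each whole match — 1 here.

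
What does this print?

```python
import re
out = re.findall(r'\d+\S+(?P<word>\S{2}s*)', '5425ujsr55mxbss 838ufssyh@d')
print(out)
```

Pattern: one or more of a digit, then one or more of a non-whitespace character; then exactly 2 of a non-whitespace character, then zero or more of the literal 's' (captured as 'word').
Matches: at [0:15] match '5425ujsr55mxbss', group 1 = 'ss'; at [16:27] match '838ufssyh@d', group 1 = '@d'.
With a single group, `findall` returns only what that group captured — 2 items.

['ss', '@d']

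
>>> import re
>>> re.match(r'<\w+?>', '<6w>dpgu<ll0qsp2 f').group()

`match` is anchored at position 0; if the pattern doesn't fit there, it returns None.
The match spans [0:4] → '<6w>'.

'<6w>'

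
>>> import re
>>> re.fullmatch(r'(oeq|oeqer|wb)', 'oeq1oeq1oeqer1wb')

None

`re.fullmatch` requires the pattern to consume the entire string.
Here there's no way to consume every character, so the call returns None.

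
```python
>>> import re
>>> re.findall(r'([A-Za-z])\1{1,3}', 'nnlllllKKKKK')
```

['n', 'l', 'K']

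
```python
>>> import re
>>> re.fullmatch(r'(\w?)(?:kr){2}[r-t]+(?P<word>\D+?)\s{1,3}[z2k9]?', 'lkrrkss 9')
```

`re.fullmatch` requires the pattern to consume the entire string.
Here the pattern can't cover the whole string, so the call returns None.

None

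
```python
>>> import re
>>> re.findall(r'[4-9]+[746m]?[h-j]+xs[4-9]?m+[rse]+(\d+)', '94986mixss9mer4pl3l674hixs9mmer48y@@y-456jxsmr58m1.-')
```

['48', '58']

The pattern matches one or more of a character in [4-9], then optionally one of [746m], then one or more of a character in [h-j]; then the literal 'xs', then optionally a character in [4-9], then one or more of the literal 'm'; then one or more of one of [rse]; then one or more of a digit (captured).
Walking the string: at [19:33] match '674hixs9mmer48', group 1 = '48'; at [38:48] match '456jxsmr58', group 1 = '58'.
With a single group, `findall` returns only what that group captured — 2 items.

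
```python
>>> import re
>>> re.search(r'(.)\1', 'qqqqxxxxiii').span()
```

`\1` has to match the exact text group 1 already captured.
The match spans [0:2] → 'qq'.

(0, 2)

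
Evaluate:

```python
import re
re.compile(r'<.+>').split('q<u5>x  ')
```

['q', 'x  ']

Splitting on the pattern gives 2 pieces.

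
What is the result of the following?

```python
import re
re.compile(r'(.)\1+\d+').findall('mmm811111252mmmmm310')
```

['m', 'm']

A backreference is literal: `\1` must see the identical characters the first group matched.
Because there's exactly one group, `findall` drops the full match and keeps group 1 from each hit.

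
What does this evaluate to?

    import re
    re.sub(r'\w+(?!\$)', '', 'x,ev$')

Because the assertion is negative and zero-width, positions next to the forbidden text are skipped.
Matches: at [0:1] → 'x'; at [2:3] → 'e'.
Every occurrence is swapped for ''.

',v$'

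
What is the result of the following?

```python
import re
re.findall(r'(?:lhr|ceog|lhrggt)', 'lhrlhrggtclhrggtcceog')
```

['lhr', 'lhr', 'lhr', 'ceog']

Alternation isn't longest-match — the leftmost alternative that fits at this position is chosen.
No capturing groups, so `findall` returns the 4 full match strings.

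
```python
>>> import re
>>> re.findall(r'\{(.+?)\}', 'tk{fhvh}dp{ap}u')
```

Matches: at [2:8] match '{fhvh}', group 1 = 'fhvh'; at [10:14] match '{ap}', group 1 = 'ap'.
Because there's exactly one group, `findall` drops the full match and keeps group 1 from each hit.

['fhvh', 'ap']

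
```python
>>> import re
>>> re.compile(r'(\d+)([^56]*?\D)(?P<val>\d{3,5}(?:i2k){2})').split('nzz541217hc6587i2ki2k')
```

This matches one or more of a digit (captured); then zero or more of any character except [56] (lazy), then a non-digit (captured); then 3 to 5 of a digit, then the literal 'i2k' repeated 2 times (captured as 'val').
Matches to split on: at [3:21] → '541217hc6587i2ki2k'.
`re.split` interleaves the captured-group text with the surrounding fragments.

['nzz', '541217', 'hc', '6587i2ki2k', '']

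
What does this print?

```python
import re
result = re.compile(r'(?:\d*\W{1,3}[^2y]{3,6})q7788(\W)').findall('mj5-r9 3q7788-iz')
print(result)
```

This matches zero or more of a digit, then 1 to 3 of a non-word character, then 3 to 6 of any character except [2y] (non-capturing group); then the literal 'q7', then the literal '788'; then a non-word character (captured).
Scanning left to right: at [2:14] match '5-r9 3q7788-', group 1 = '-'.
One capturing group, so `findall` returns just the captured substring from the one match — 1 in all.

['-']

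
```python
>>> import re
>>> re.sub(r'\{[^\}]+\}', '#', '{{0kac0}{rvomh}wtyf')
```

'##wtyf'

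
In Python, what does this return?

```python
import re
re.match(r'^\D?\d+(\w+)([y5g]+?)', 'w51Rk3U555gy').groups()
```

('Rk3U555g', 'y')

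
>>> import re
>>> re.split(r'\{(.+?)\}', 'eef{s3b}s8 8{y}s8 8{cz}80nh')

['eef', 's3b', 's8 8', 'y', 's8 8', 'cz', '80nh']

A non-greedy quantifier consumes as few characters as it can — just enough that the remainder of the pattern still matches from where it stops; whatever follows it matches normally.
Matches to split on: at [3:8] → '{s3b}'; at [12:15] → '{y}'; at [19:23] → '{cz}'.
The group in the pattern means `split` returns the separators' captures alongside the pieces.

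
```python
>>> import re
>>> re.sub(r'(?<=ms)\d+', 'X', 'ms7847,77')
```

The positive lookaround only admits positions where the adjacent text matches; those characters stay outside the span.
Matches: at [2:6] → '7847'.
Each match is replaced by 'X'.

'msX,77'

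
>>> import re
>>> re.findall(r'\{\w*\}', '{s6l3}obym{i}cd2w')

['{s6l3}', '{i}']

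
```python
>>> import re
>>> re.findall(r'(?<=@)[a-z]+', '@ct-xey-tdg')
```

['ct']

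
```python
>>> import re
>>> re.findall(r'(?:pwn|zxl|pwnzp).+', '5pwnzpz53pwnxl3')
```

['pwnzpz53pwnxl3']

Scanning left to right: at [1:15] → 'pwnzpz53pwnxl3'.
Since nothing is captured, `findall` lists the 1 matched substring directly.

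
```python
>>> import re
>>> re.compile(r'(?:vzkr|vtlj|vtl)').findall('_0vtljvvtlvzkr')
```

Alternation isn't longest-match — the leftmost alternative that fits at this position is chosen.
No capturing groups, so `findall` returns the 3 full match strings.

['vtlj', 'vtl', 'vzkr']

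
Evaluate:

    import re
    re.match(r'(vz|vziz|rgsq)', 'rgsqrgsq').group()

`re.match` only tries the pattern at the start of the string.
The match spans [0:4] → 'rgsq'.

'rgsq'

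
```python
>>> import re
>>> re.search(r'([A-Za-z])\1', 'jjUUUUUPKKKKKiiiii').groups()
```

('j',)

The match spans [0:2] → 'jj'.
Captured: group 1 = 'j'.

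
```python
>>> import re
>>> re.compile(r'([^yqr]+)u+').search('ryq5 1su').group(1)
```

The match spans [3:8] → '5 1su'.
Captured: group 1 = '5 1s'.

'5 1s'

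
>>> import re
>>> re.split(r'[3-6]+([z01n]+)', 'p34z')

['p', 'z', '']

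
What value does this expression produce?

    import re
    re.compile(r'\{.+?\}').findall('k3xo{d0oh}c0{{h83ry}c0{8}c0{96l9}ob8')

The `?` after the quantifier makes it lazy — it takes as little as possible before letting the rest of the pattern try.
Walking the string: at [4:10] → '{d0oh}'; at [12:20] → '{{h83ry}'; at [22:25] → '{8}'; at [27:33] → '{96l9}'.
With no groups in the pattern, `findall` gives back each whole match — 4 here.

['{d0oh}', '{{h83ry}', '{8}', '{96l9}']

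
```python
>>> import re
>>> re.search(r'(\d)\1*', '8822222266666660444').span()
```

The backreference `\1` re-matches whatever the first group consumed, character for character.
The match spans [0:2] → '88'.

(0, 2)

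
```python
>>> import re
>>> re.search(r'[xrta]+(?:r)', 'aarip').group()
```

'aar'

The pattern matches one or more of one of [xrta]; then a literal 'r' (non-capturing group).
`search` walks the string left to right and returns the first match it finds.
The match spans [0:3] → 'aar'.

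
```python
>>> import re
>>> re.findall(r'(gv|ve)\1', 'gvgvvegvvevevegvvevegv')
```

['gv', 've', 've']

The backreference `\1` re-matches whatever the first group consumed, character for character.
Scanning left to right: at [0:4] match 'gvgv', group 1 = 'gv'; at [8:12] match 'veve', group 1 = 've'; at [16:20] match 'veve', group 1 = 've'.
`findall` collects group 1 from each match (3 total).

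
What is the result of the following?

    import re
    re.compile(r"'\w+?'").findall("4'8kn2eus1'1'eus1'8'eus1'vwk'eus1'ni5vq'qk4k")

["'8kn2eus1'", "'eus1'", "'eus1'", "'eus1'"]

Matches: at [1:11] → "'8kn2eus1'"; at [12:18] → "'eus1'"; at [19:25] → "'eus1'"; at [28:34] → "'eus1'".
Since nothing is captured, `findall` lists the 4 matched substrings directly.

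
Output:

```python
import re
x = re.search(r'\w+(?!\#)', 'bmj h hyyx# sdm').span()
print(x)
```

(0, 3)

Because the assertion is negative and zero-width, positions next to the forbidden text are skipped.
The match spans [0:3] → 'bmj'.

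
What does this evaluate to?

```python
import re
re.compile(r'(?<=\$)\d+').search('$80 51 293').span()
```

(1, 3)

The positive lookaround only admits positions where the adjacent text matches; those characters stay outside the span.
`search` walks the string left to right and returns the first match it finds.
The match spans [1:3] → '80'.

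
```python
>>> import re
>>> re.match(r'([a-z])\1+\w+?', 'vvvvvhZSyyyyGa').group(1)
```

'v'

A backreference is literal: `\1` must see the identical characters the first group matched.
`match` is anchored at position 0; if the pattern doesn't fit there, it returns None.
The match spans [0:6] → 'vvvvvh'.
Captured: group 1 = 'v'.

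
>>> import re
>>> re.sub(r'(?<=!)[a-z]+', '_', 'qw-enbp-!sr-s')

'qw-enbp-!_-s'

The lookaround is zero-width — it requires the adjacent text to match without consuming it, so the asserted text isn't part of the match.
Every occurrence is swapped for '_'.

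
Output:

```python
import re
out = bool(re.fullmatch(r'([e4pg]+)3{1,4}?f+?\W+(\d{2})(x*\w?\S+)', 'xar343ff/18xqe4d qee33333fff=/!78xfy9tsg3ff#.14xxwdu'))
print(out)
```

The pattern matches one or more of one of [e4pg] (captured); then 1 to 4 of a literal '3' (lazy), then one or more of a literal 'f' (lazy); then one or more of a non-word character; then exactly 2 of a digit (captured); then zero or more of the literal 'x', then optionally a word character, then one or more of a non-whitespace character (captured).
`fullmatch` succeeds only if the pattern covers the string from start to end.
Here the string isn't matched end-to-end, so the call returns None, and `bool(None)` is False.

False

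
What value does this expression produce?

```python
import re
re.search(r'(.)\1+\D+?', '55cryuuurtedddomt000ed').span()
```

The backreference `\1` re-matches whatever the first group consumed, character for character.
`re.search` tries every starting position until one works.
The match spans [0:3] → '55c'.
Captured: group 1 = '5'.

(0, 3)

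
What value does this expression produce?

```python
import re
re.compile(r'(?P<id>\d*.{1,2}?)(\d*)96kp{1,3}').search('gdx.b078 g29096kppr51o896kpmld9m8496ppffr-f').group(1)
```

The match spans [5:18] → '078 g29096kpp'.
Captured: group 1 = '078 g', group 2 = '290'.

'078 g'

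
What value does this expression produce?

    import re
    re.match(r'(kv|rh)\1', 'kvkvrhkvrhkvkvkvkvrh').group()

'kvkv'

A backreference is literal: `\1` must see the identical characters the first group matched.
`match` is anchored at position 0; if the pattern doesn't fit there, it returns None.
The match spans [0:4] → 'kvkv'.
Captured: group 1 = 'kv'.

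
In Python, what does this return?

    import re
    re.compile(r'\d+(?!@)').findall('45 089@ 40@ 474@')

['45', '08', '4', '47']

The negative lookahead/lookbehind blocks any match where the forbidden context is present.
`findall` yields the raw match text (4 of them) because the pattern has no groups.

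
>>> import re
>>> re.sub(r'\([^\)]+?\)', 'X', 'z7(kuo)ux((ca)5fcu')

Matches: at [2:7] → '(kuo)'; at [9:14] → '((ca)'.
Every occurrence is swapped for 'X'.

'z7XuxX5fcu'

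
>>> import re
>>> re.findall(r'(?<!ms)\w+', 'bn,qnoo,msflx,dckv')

The negative lookahead/lookbehind blocks any match where the forbidden context is present.
Matches: at [0:2] → 'bn'; at [3:7] → 'qnoo'; at [8:13] → 'msflx'; at [14:18] → 'dckv'.
Since nothing is captured, `findall` lists the 4 matched substrings directly.

['bn', 'qnoo', 'msflx', 'dckv']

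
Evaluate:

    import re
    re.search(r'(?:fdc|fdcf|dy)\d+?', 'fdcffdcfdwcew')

None

`re.search` tries every starting position until one works.
Here nothing in the string fits, so the call returns None.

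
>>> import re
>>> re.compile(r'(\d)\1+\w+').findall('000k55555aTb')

After group 1 captures some text, `\1` only succeeds where that same text appears again.
Matches: at [0:12] match '000k55555aTb', group 1 = '0'.
Because there's exactly one group, `findall` drops the full match and keeps group 1 from the one hit.

['0']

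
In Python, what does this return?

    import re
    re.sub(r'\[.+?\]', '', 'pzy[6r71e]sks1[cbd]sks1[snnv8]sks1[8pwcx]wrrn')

Matches: at [3:10] → '[6r71e]'; at [14:19] → '[cbd]'; at [23:30] → '[snnv8]'; at [34:41] → '[8pwcx]'.
Each match is replaced by ''.

'pzysks1sks1sks1wrrn'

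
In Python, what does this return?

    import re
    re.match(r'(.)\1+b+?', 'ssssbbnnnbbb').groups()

('s',)

The backreference `\1` re-matches whatever the first group consumed, character for character.
`re.match` won't scan ahead — the pattern has to work from the very first character.
The match spans [0:5] → 'ssssb'.
Captured: group 1 = 's'.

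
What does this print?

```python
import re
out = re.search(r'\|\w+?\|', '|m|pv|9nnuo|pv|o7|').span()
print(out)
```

The match spans [0:3] → '|m|'.

(0, 3)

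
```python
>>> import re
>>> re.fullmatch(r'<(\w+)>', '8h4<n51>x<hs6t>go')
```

None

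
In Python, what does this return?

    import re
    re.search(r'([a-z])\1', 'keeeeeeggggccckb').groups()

('e',)

`\1` has to match the exact text group 1 already captured.
Unlike `match`, `search` isn't anchored — it looks for the pattern anywhere in the string.
The match spans [1:3] → 'ee'.
Captured: group 1 = 'e'.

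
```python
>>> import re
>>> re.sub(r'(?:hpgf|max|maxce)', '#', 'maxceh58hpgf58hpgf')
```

Alternation tries branches left to right and keeps the first one that lets the overall match succeed at that position.
`sub` substitutes '#' at each match site.

'#ceh58#58#'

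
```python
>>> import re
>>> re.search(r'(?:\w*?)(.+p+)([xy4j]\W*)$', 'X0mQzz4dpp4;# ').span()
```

This matches zero or more of a word character (lazy) (non-capturing group); then one or more of any character, then one or more of the literal 'p' (captured); then one of [xy4j], then zero or more of a non-word character (captured); then anchored at the end.
`search` walks the string left to right and returns the first match it finds.
The match spans [0:14] → 'X0mQzz4dpp4;# '.
Captured: group 1 = 'X0mQzz4dpp', group 2 = '4;# '.

(0, 14)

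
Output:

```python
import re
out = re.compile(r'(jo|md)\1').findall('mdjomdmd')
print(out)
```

['md']

`\1` is not a pattern — it's the concrete string captured by group 1, re-applied verbatim.
Walking the string: at [4:8] match 'mdmd', group 1 = 'md'.
Because there's exactly one group, `findall` drops the full match and keeps group 1 from the one hit.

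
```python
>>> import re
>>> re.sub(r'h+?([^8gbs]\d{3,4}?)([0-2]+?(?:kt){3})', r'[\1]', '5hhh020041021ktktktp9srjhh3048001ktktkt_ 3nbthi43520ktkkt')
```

'5[02004]p9srj[h3048]_ 3nbthi43520ktkkt'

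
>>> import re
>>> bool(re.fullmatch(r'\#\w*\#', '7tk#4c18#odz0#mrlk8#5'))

False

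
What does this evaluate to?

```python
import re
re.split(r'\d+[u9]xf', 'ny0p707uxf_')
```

['ny0p', '_']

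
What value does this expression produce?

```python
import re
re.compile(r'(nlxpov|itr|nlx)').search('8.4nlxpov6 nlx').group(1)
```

The match spans [3:9] → 'nlxpov'.
Captured: group 1 = 'nlxpov'.

'nlxpov'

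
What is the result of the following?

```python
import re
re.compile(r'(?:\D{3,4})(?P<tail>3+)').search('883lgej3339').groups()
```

('333',)

The match spans [3:10] → 'lgej333'.
Captured: group 1 = '333'.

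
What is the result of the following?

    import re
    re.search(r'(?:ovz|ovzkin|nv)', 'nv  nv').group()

'nv'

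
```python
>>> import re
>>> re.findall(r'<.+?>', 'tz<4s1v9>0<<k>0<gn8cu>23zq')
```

['<4s1v9>', '<<k>', '<gn8cu>']

With the lazy modifier that quantifier settles for the fewest repetitions that let the rest of the pattern succeed (the atoms after it are unaffected and can still be greedy).
Matches: at [2:9] → '<4s1v9>'; at [10:14] → '<<k>'; at [15:22] → '<gn8cu>'.
Since nothing is captured, `findall` lists the 3 matched substrings directly.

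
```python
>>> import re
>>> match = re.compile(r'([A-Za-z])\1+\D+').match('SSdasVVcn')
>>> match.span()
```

With `match`, the pattern is implicitly anchored at the beginning.
The match spans [0:9] → 'SSdasVVcn'.

(0, 9)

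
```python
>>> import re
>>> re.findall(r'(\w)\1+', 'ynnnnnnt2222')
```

`\1` has to match the exact text group 1 already captured.
Scanning left to right: at [1:7] match 'nnnnnn', group 1 = 'n'; at [8:12] match '2222', group 1 = '2'.
One capturing group, so `findall` returns just the captured substring from each match — 2 in all.

['n', '2']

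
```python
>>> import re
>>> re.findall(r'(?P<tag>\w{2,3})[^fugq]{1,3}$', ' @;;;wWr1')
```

`findall` collects group 1 from the one match (1 total).

['wWr']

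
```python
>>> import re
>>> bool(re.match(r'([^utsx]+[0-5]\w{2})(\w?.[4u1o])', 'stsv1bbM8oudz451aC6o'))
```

False

Pattern: one or more of any character except [utsx], then a character in [0-5], then exactly 2 of a word character (captured); then optionally a word character, then any character, then one of [4u1o] (captured).
`re.match` only tries the pattern at the start of the string.
Here the string doesn't start with a match, so the call returns None, and `bool(None)` is False.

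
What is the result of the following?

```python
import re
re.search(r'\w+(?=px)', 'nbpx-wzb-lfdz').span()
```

(0, 2)

The `(?=…)`/`(?<=…)` assertion just peeks at neighbouring text; it doesn't advance the match position.
`search` walks the string left to right and returns the first match it finds.
The match spans [0:2] → 'nb'.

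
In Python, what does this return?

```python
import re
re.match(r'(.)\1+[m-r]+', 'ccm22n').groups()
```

('c',)

The backreference `\1` re-matches whatever the first group consumed, character for character.
`re.match` only tries the pattern at the start of the string.
The match spans [0:3] → 'ccm'.
Captured: group 1 = 'c'.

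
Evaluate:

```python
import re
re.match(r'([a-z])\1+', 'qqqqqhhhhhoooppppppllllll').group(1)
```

'q'

A backreference is literal: `\1` must see the identical characters the first group matched.
`match` is anchored at position 0; if the pattern doesn't fit there, it returns None.
The match spans [0:5] → 'qqqqq'.
Captured: group 1 = 'q'.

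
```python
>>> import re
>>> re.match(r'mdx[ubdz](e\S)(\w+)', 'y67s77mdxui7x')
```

Pattern: the literal 'mdx', then one of [ubdz]; then a literal 'e', then a non-whitespace character (captured); then one or more of a word character (captured).
`match` is anchored at position 0; if the pattern doesn't fit there, it returns None.
Here the pattern fails at index 0, so the call returns None.

None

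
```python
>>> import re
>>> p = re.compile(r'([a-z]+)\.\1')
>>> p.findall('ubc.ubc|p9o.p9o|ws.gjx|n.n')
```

['ubc', 'n']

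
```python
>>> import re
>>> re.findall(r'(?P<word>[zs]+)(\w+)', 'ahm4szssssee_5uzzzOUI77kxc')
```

[('szssss', 'ee_5uzzzOUI77kxc')]

`findall` packs the 2 group values into a tuple for every match.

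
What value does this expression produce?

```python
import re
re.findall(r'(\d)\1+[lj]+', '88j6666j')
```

The backreference `\1` re-matches whatever the first group consumed, character for character.
One capturing group, so `findall` returns just the captured substring from each match — 2 in all.

['8', '6']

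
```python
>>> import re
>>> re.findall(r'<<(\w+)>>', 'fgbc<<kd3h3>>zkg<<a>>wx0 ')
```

['kd3h3', 'a']

With a single group, `findall` returns only what that group captured — 2 items.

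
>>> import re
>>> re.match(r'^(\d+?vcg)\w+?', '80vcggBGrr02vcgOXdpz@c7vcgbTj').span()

Pattern: anchored at the start of the string; then one or more of a digit (lazy), then the literal 'vcg' (captured); then one or more of a word character (lazy).
Because the quantifier is non-greedy, it stops expanding at the earliest point where the rest of the pattern can succeed.
With `match`, the pattern is implicitly anchored at the beginning.
The match spans [0:6] → '80vcgg'.
Captured: group 1 = '80vcg'.

(0, 6)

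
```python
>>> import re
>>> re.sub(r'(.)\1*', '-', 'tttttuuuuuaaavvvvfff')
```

A backreference is literal: `\1` must see the identical characters the first group matched.
Matches: at [0:5] → 'ttttt'; at [5:10] → 'uuuuu'; at [10:13] → 'aaa'; at [13:17] → 'vvvv'; at [17:20] → 'fff'.
Every occurrence is swapped for '-'.

'-----'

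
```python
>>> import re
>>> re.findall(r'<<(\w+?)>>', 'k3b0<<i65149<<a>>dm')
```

['a']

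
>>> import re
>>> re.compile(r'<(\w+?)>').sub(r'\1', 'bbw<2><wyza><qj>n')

Each match is replaced using the text its own group 1 captured.

'bbw2wyzaqjn'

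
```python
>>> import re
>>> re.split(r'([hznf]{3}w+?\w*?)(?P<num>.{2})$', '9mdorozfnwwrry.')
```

['9mdoro', 'zfnwwrr', 'y.', '']

The pattern matches exactly 3 of one of [hznf], then one or more of the literal 'w' (lazy), then zero or more of a word character (lazy) (captured); then exactly 2 of any character (captured as 'num'); then anchored at the end.
Matches to split on: at [6:15] → 'zfnwwrry.'.
Because the pattern has a capturing group, `split` also inserts each captured text between the pieces.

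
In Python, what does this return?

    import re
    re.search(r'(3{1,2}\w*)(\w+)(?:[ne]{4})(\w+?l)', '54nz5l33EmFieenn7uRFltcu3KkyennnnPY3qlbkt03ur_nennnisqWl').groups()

('33EmFieenn7uRFltcu3KkyennnnPY3qlbkt03ur_', 'n', 'isqWl')

The match spans [6:56] → '33EmFieenn7uRFltcu3KkyennnnPY3qlbkt03ur_nennnisqWl'.
Captured: group 1 = '33EmFieenn7uRFltcu3KkyennnnPY3qlbkt03ur_', group 2 = 'n', group 3 = 'isqWl'.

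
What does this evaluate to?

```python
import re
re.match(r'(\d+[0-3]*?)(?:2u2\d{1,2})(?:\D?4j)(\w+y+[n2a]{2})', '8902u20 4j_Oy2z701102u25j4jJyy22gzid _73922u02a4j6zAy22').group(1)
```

'890'

The match spans [0:32] → '8902u20 4j_Oy2z701102u25j4jJyy22'.
Captured: group 1 = '890', group 2 = '_Oy2z701102u25j4jJyy22'.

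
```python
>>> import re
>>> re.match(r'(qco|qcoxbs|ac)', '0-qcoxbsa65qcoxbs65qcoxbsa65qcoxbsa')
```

None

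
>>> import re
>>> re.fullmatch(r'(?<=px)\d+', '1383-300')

The positive lookaround only admits positions where the adjacent text matches; those characters stay outside the span.
For `fullmatch`, every character of the input must be accounted for by the pattern.
Here there's no way to consume every character, so the call returns None.

None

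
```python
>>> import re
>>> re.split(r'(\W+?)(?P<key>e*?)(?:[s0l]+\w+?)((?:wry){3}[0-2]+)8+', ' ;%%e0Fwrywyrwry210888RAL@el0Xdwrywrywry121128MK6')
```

Pattern: one or more of a non-word character (lazy) (captured); then zero or more of a literal 'e' (lazy) (captured as 'key'); then one or more of one of [s0l], then one or more of a word character (lazy) (non-capturing group); then the literal 'wry' repeated 3 times, then one or more of a character in [0-2] (captured); then one or more of a literal '8'.
Matches to split on: at [25:46] → '@el0Xdwrywrywry121128'.
The group in the pattern means `split` returns the separators' captures alongside the pieces.

[' ;%%e0Fwrywyrwry210888RAL', '@', 'e', 'wrywrywry12112', 'MK6']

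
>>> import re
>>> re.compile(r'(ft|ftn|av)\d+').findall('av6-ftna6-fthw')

Because there's exactly one group, `findall` drops the full match and keeps group 1 from the one hit.

['av']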